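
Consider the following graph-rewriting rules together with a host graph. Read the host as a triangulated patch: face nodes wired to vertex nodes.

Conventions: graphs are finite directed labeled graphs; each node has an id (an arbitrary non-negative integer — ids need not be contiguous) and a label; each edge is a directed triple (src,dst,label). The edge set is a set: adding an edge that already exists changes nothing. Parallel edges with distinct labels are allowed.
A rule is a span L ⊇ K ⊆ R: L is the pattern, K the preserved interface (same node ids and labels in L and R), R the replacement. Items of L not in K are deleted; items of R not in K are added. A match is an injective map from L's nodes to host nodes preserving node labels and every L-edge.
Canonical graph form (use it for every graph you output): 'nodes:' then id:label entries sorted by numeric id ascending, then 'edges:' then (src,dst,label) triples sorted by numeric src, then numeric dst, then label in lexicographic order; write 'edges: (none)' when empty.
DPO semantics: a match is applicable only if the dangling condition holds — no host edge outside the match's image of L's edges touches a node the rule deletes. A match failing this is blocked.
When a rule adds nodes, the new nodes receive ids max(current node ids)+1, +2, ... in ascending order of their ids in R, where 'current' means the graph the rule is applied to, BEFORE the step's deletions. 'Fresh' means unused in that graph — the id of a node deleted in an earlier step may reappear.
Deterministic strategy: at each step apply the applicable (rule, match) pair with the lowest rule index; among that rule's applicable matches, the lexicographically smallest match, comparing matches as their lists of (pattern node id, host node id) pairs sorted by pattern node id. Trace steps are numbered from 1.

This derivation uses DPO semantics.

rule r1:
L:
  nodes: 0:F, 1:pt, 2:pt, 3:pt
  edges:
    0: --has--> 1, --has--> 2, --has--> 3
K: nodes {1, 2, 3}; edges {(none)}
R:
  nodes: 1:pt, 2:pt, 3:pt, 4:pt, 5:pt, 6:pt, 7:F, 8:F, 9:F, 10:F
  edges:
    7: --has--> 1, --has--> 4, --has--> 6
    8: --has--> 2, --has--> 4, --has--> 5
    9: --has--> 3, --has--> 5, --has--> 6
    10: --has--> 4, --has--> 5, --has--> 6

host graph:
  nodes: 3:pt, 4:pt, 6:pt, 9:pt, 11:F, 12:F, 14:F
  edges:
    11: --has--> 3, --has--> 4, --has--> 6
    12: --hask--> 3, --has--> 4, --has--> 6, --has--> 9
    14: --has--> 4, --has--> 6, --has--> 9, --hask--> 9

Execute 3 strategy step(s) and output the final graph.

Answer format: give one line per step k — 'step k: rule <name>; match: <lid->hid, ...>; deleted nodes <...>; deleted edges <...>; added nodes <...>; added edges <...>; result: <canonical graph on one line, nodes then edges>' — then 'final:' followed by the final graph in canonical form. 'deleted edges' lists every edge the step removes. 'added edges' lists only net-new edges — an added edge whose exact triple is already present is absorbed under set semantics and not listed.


step 1: rule r1; match: 0->11, 1->3, 2->4, 3->6; deleted nodes 11; deleted edges (11,3,has); (11,4,has); (11,6,has); added nodes 15, 16, 17, 18, 19, 20, 21; added edges (18,3,has); (18,15,has); (18,17,has); (19,4,has); (19,15,has); (19,16,has); (20,6,has); (20,16,has); (20,17,has); (21,15,has); (21,16,has); (21,17,has); result: nodes: 3:pt, 4:pt, 6:pt, 9:pt, 12:F, 14:F, 15:pt, 16:pt, 17:pt, 18:F, 19:F, 20:F, 21:F edges: (12,3,hask); (12,4,has); (12,6,has); (12,9,has); (14,4,has); (14,6,has); (14,9,has); (14,9,hask); (18,3,has); (18,15,has); (18,17,has); (19,4,has); (19,15,has); (19,16,has); (20,6,has); (20,16,has); (20,17,has); (21,15,has); (21,16,has); (21,17,has)
step 2: rule r1; match: 0->18, 1->3, 2->15, 3->17; deleted nodes 18; deleted edges (18,3,has); (18,15,has); (18,17,has); added nodes 22, 23, 24, 25, 26, 27, 28; added edges (25,3,has); (25,22,has); (25,24,has); (26,15,has); (26,22,has); (26,23,has); (27,17,has); (27,23,has); (27,24,has); (28,22,has); (28,23,has); (28,24,has); result: nodes: 3:pt, 4:pt, 6:pt, 9:pt, 12:F, 14:F, 15:pt, 16:pt, 17:pt, 19:F, 20:F, 21:F, 22:pt, 23:pt, 24:pt, 25:F, 26:F, 27:F, 28:F edges: (12,3,hask); (12,4,has); (12,6,has); (12,9,has); (14,4,has); (14,6,has); (14,9,has); (14,9,hask); (19,4,has); (19,15,has); (19,16,has); (20,6,has); (20,16,has); (20,17,has); (21,15,has); (21,16,has); (21,17,has); (25,3,has); (25,22,has); (25,24,has); (26,15,has); (26,22,has); (26,23,has); (27,17,has); (27,23,has); (27,24,has); (28,22,has); (28,23,has); (28,24,has)
step 3: rule r1; match: 0->19, 1->4, 2->15, 3->16; deleted nodes 19; deleted edges (19,4,has); (19,15,has); (19,16,has); added nodes 29, 30, 31, 32, 33, 34, 35; added edges (32,4,has); (32,29,has); (32,31,has); (33,15,has); (33,29,has); (33,30,has); (34,16,has); (34,30,has); (34,31,has); (35,29,has); (35,30,has); (35,31,has); result: nodes: 3:pt, 4:pt, 6:pt, 9:pt, 12:F, 14:F, 15:pt, 16:pt, 17:pt, 20:F, 21:F, 22:pt, 23:pt, 24:pt, 25:F, 26:F, 27:F, 28:F, 29:pt, 30:pt, 31:pt, 32:F, 33:F, 34:F, 35:F edges: (12,3,hask); (12,4,has); (12,6,has); (12,9,has); (14,4,has); (14,6,has); (14,9,has); (14,9,hask); (20,6,has); (20,16,has); (20,17,has); (21,15,has); (21,16,has); (21,17,has); (25,3,has); (25,22,has); (25,24,has); (26,15,has); (26,22,has); (26,23,has); (27,17,has); (27,23,has); (27,24,has); (28,22,has); (28,23,has); (28,24,has); (32,4,has); (32,29,has); (32,31,has); (33,15,has); (33,29,has); (33,30,has); (34,16,has); (34,30,has); (34,31,has); (35,29,has); (35,30,has); (35,31,has)
final:
nodes: 3:pt, 4:pt, 6:pt, 9:pt, 12:F, 14:F, 15:pt, 16:pt, 17:pt, 20:F, 21:F, 22:pt, 23:pt, 24:pt, 25:F, 26:F, 27:F, 28:F, 29:pt, 30:pt, 31:pt, 32:F, 33:F, 34:F, 35:F
edges: (12,3,hask); (12,4,has); (12,6,has); (12,9,has); (14,4,has); (14,6,has); (14,9,has); (14,9,hask); (20,6,has); (20,16,has); (20,17,has); (21,15,has); (21,16,has); (21,17,has); (25,3,has); (25,22,has); (25,24,has); (26,15,has); (26,22,has); (26,23,has); (27,17,has); (27,23,has); (27,24,has); (28,22,has); (28,23,has); (28,24,has); (32,4,has); (32,29,has); (32,31,has); (33,15,has); (33,29,has); (33,30,has); (34,16,has); (34,30,has); (34,31,has); (35,29,has); (35,30,has); (35,31,has)


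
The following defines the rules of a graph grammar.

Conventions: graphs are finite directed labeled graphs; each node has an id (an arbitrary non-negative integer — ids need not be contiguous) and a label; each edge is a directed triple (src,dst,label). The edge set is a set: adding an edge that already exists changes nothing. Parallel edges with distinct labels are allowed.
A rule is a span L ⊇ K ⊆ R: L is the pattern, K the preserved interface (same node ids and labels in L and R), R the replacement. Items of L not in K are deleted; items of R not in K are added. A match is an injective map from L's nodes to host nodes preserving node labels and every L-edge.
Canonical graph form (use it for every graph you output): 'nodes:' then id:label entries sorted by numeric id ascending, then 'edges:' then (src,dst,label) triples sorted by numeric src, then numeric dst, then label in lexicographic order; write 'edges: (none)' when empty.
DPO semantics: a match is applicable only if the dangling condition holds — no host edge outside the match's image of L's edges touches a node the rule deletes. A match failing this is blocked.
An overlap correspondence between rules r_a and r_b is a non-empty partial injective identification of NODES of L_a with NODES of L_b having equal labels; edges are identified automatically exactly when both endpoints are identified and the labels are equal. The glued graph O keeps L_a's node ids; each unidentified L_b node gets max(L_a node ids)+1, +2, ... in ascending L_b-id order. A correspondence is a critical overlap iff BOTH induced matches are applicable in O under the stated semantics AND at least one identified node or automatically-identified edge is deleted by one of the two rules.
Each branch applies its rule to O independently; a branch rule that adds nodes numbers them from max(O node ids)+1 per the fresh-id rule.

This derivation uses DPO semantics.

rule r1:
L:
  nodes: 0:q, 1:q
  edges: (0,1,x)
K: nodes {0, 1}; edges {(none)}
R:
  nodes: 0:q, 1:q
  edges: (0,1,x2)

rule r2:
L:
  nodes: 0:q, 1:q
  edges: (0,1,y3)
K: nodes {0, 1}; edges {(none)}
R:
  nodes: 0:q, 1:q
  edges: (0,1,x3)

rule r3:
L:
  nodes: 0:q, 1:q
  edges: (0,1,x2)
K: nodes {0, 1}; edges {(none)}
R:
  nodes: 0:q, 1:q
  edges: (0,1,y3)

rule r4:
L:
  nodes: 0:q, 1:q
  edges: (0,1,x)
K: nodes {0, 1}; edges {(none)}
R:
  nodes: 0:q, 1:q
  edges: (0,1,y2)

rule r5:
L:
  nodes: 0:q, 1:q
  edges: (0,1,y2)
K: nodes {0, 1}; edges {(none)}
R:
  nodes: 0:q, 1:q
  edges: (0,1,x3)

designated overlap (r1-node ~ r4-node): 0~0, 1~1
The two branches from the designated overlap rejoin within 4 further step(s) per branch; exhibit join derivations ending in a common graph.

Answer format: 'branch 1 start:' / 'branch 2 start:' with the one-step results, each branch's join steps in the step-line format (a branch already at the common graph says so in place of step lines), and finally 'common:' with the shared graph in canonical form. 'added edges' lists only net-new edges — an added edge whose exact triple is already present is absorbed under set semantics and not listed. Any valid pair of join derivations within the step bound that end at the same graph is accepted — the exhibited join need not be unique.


branch 1 start:
nodes: 0:q, 1:q
edges: (0,1,x2)
branch 2 start:
nodes: 0:q, 1:q
edges: (0,1,y2)
branch 1 step 1: rule r3; match: 0->0, 1->1; deleted nodes (none); deleted edges (0,1,x2); added nodes (none); added edges (0,1,y3); result: nodes: 0:q, 1:q edges: (0,1,y3)
branch 1 step 2: rule r2; match: 0->0, 1->1; deleted nodes (none); deleted edges (0,1,y3); added nodes (none); added edges (0,1,x3); result: nodes: 0:q, 1:q edges: (0,1,x3)
branch 2 step 1: rule r5; match: 0->0, 1->1; deleted nodes (none); deleted edges (0,1,y2); added nodes (none); added edges (0,1,x3); result: nodes: 0:q, 1:q edges: (0,1,x3)
common:
nodes: 0:q, 1:q
edges: (0,1,x3)


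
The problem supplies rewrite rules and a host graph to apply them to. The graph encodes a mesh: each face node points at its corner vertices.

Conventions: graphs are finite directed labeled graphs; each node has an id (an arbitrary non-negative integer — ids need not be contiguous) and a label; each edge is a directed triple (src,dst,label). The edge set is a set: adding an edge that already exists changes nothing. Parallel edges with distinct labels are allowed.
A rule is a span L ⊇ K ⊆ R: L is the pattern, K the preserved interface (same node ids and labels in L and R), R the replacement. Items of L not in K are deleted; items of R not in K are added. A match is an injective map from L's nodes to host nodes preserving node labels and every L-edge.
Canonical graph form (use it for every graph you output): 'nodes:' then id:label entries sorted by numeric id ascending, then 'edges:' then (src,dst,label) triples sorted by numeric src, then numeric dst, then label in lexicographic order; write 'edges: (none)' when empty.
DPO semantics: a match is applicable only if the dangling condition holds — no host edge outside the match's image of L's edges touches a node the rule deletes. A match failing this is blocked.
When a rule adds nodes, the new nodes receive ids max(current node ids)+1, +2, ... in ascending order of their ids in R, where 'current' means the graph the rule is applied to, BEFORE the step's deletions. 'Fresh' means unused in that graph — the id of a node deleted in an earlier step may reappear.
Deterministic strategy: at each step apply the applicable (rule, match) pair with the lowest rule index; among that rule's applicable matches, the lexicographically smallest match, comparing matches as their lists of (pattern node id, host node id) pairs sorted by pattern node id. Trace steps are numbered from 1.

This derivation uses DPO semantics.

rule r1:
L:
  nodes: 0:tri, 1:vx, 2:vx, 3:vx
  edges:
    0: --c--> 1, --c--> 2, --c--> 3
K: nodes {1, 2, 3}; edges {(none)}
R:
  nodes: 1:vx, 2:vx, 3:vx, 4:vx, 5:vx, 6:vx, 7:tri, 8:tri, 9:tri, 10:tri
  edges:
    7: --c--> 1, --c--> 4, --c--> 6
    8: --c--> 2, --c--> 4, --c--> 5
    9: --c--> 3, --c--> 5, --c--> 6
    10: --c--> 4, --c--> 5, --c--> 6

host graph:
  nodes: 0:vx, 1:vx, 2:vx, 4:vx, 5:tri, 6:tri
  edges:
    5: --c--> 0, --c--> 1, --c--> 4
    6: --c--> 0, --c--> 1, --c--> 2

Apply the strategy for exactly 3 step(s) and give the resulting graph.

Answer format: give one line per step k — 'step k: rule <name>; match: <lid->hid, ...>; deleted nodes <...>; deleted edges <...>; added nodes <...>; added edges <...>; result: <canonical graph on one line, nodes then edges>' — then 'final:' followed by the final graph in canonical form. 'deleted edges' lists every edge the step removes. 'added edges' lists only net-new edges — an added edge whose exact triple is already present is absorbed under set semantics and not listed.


step 1: rule r1; match: 0->5, 1->0, 2->1, 3->4; deleted nodes 5; deleted edges (5,0,c); (5,1,c); (5,4,c); added nodes 7, 8, 9, 10, 11, 12, 13; added edges (10,0,c); (10,7,c); (10,9,c); (11,1,c); (11,7,c); (11,8,c); (12,4,c); (12,8,c); (12,9,c); (13,7,c); (13,8,c); (13,9,c); result: nodes: 0:vx, 1:vx, 2:vx, 4:vx, 6:tri, 7:vx, 8:vx, 9:vx, 10:tri, 11:tri, 12:tri, 13:tri edges: (6,0,c); (6,1,c); (6,2,c); (10,0,c); (10,7,c); (10,9,c); (11,1,c); (11,7,c); (11,8,c); (12,4,c); (12,8,c); (12,9,c); (13,7,c); (13,8,c); (13,9,c)
step 2: rule r1; match: 0->6, 1->0, 2->1, 3->2; deleted nodes 6; deleted edges (6,0,c); (6,1,c); (6,2,c); added nodes 14, 15, 16, 17, 18, 19, 20; added edges (17,0,c); (17,14,c); (17,16,c); (18,1,c); (18,14,c); (18,15,c); (19,2,c); (19,15,c); (19,16,c); (20,14,c); (20,15,c); (20,16,c); result: nodes: 0:vx, 1:vx, 2:vx, 4:vx, 7:vx, 8:vx, 9:vx, 10:tri, 11:tri, 12:tri, 13:tri, 14:vx, 15:vx, 16:vx, 17:tri, 18:tri, 19:tri, 20:tri edges: (10,0,c); (10,7,c); (10,9,c); (11,1,c); (11,7,c); (11,8,c); (12,4,c); (12,8,c); (12,9,c); (13,7,c); (13,8,c); (13,9,c); (17,0,c); (17,14,c); (17,16,c); (18,1,c); (18,14,c); (18,15,c); (19,2,c); (19,15,c); (19,16,c); (20,14,c); (20,15,c); (20,16,c)
step 3: rule r1; match: 0->10, 1->0, 2->7, 3->9; deleted nodes 10; deleted edges (10,0,c); (10,7,c); (10,9,c); added nodes 21, 22, 23, 24, 25, 26, 27; added edges (24,0,c); (24,21,c); (24,23,c); (25,7,c); (25,21,c); (25,22,c); (26,9,c); (26,22,c); (26,23,c); (27,21,c); (27,22,c); (27,23,c); result: nodes: 0:vx, 1:vx, 2:vx, 4:vx, 7:vx, 8:vx, 9:vx, 11:tri, 12:tri, 13:tri, 14:vx, 15:vx, 16:vx, 17:tri, 18:tri, 19:tri, 20:tri, 21:vx, 22:vx, 23:vx, 24:tri, 25:tri, 26:tri, 27:tri edges: (11,1,c); (11,7,c); (11,8,c); (12,4,c); (12,8,c); (12,9,c); (13,7,c); (13,8,c); (13,9,c); (17,0,c); (17,14,c); (17,16,c); (18,1,c); (18,14,c); (18,15,c); (19,2,c); (19,15,c); (19,16,c); (20,14,c); (20,15,c); (20,16,c); (24,0,c); (24,21,c); (24,23,c); (25,7,c); (25,21,c); (25,22,c); (26,9,c); (26,22,c); (26,23,c); (27,21,c); (27,22,c); (27,23,c)
final:
nodes: 0:vx, 1:vx, 2:vx, 4:vx, 7:vx, 8:vx, 9:vx, 11:tri, 12:tri, 13:tri, 14:vx, 15:vx, 16:vx, 17:tri, 18:tri, 19:tri, 20:tri, 21:vx, 22:vx, 23:vx, 24:tri, 25:tri, 26:tri, 27:tri
edges: (11,1,c); (11,7,c); (11,8,c); (12,4,c); (12,8,c); (12,9,c); (13,7,c); (13,8,c); (13,9,c); (17,0,c); (17,14,c); (17,16,c); (18,1,c); (18,14,c); (18,15,c); (19,2,c); (19,15,c); (19,16,c); (20,14,c); (20,15,c); (20,16,c); (24,0,c); (24,21,c); (24,23,c); (25,7,c); (25,21,c); (25,22,c); (26,9,c); (26,22,c); (26,23,c); (27,21,c); (27,22,c); (27,23,c)


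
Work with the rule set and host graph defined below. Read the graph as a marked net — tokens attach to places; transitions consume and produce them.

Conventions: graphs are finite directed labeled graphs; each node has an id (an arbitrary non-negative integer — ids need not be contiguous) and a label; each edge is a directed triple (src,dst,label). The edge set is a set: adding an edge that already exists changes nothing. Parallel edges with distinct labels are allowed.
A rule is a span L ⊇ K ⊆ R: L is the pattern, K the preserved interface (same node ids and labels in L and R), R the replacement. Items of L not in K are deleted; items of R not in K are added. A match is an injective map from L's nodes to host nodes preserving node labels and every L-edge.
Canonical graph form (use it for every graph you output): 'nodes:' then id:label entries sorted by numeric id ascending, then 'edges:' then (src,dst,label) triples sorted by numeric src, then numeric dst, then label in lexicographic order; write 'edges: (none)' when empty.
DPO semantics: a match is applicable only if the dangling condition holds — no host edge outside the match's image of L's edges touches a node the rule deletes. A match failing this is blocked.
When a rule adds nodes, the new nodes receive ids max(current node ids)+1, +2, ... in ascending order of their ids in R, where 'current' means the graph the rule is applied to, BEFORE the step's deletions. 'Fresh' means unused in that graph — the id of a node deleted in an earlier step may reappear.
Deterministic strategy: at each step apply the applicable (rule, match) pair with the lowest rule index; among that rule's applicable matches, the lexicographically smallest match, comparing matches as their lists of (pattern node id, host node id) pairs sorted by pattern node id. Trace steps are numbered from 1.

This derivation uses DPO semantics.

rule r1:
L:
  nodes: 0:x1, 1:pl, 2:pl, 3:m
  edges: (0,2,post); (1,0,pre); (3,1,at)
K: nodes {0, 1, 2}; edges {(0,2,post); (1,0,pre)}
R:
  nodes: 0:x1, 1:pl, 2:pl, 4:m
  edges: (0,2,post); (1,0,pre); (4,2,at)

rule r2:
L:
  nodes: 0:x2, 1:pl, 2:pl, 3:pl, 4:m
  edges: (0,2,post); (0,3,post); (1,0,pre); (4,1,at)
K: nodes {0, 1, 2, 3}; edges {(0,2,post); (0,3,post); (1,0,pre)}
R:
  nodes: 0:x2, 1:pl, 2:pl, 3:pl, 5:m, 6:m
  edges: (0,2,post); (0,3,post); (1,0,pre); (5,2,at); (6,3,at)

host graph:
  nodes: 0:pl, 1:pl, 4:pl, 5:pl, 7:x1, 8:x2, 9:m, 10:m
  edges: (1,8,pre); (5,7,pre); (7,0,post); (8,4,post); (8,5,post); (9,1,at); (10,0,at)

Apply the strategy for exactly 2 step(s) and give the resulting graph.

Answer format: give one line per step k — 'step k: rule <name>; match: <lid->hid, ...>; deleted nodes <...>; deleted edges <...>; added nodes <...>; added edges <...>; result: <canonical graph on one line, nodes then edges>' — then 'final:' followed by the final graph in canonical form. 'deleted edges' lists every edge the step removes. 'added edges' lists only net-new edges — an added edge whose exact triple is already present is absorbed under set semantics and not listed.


step 1: rule r2; match: 0->8, 1->1, 2->4, 3->5, 4->9; deleted nodes 9; deleted edges (9,1,at); added nodes 11, 12; added edges (11,4,at); (12,5,at); result: nodes: 0:pl, 1:pl, 4:pl, 5:pl, 7:x1, 8:x2, 10:m, 11:m, 12:m edges: (1,8,pre); (5,7,pre); (7,0,post); (8,4,post); (8,5,post); (10,0,at); (11,4,at); (12,5,at)
step 2: rule r1; match: 0->7, 1->5, 2->0, 3->12; deleted nodes 12; deleted edges (12,5,at); added nodes 13; added edges (13,0,at); result: nodes: 0:pl, 1:pl, 4:pl, 5:pl, 7:x1, 8:x2, 10:m, 11:m, 13:m edges: (1,8,pre); (5,7,pre); (7,0,post); (8,4,post); (8,5,post); (10,0,at); (11,4,at); (13,0,at)
final:
nodes: 0:pl, 1:pl, 4:pl, 5:pl, 7:x1, 8:x2, 10:m, 11:m, 13:m
edges: (1,8,pre); (5,7,pre); (7,0,post); (8,4,post); (8,5,post); (10,0,at); (11,4,at); (13,0,at)


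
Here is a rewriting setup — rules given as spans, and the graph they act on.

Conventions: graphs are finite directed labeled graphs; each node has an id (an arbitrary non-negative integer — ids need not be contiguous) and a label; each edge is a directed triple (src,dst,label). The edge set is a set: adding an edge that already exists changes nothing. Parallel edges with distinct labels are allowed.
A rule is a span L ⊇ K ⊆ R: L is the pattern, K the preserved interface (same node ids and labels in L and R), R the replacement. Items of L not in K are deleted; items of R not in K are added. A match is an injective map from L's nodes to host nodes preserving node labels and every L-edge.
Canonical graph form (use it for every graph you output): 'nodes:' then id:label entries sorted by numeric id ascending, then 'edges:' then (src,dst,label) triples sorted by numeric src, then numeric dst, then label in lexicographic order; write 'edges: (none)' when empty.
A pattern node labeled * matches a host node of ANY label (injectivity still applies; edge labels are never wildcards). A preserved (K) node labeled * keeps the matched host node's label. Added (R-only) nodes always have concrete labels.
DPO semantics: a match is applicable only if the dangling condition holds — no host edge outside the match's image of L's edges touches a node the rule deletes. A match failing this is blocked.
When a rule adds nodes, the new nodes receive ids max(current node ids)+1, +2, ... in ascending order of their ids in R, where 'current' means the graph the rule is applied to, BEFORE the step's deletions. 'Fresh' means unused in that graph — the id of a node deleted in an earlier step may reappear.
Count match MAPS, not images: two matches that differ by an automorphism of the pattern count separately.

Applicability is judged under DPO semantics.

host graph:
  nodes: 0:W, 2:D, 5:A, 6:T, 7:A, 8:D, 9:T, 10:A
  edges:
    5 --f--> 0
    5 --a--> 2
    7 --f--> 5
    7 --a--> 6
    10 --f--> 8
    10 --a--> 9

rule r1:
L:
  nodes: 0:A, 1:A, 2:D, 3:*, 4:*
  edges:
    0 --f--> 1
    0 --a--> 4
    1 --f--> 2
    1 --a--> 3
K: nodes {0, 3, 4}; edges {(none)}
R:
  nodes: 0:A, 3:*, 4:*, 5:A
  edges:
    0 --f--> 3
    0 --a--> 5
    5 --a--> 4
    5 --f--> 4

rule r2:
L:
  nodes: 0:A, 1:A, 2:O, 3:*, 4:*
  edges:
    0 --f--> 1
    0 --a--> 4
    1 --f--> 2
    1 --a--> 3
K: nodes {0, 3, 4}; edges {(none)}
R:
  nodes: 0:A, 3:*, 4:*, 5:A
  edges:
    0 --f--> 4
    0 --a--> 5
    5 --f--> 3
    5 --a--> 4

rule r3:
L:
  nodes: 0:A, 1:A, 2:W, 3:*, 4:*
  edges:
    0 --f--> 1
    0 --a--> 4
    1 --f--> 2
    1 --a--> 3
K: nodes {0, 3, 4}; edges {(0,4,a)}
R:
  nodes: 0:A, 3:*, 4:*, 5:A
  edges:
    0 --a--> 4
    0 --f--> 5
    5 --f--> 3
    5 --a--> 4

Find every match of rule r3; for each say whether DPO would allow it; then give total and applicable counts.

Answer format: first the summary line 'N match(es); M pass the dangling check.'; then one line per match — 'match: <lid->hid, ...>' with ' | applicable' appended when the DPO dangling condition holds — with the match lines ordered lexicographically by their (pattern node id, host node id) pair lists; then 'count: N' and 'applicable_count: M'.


1 match(es); 1 pass the dangling check.
match: 0->7, 1->5, 2->0, 3->2, 4->6 | applicable
count: 1
applicable_count: 1


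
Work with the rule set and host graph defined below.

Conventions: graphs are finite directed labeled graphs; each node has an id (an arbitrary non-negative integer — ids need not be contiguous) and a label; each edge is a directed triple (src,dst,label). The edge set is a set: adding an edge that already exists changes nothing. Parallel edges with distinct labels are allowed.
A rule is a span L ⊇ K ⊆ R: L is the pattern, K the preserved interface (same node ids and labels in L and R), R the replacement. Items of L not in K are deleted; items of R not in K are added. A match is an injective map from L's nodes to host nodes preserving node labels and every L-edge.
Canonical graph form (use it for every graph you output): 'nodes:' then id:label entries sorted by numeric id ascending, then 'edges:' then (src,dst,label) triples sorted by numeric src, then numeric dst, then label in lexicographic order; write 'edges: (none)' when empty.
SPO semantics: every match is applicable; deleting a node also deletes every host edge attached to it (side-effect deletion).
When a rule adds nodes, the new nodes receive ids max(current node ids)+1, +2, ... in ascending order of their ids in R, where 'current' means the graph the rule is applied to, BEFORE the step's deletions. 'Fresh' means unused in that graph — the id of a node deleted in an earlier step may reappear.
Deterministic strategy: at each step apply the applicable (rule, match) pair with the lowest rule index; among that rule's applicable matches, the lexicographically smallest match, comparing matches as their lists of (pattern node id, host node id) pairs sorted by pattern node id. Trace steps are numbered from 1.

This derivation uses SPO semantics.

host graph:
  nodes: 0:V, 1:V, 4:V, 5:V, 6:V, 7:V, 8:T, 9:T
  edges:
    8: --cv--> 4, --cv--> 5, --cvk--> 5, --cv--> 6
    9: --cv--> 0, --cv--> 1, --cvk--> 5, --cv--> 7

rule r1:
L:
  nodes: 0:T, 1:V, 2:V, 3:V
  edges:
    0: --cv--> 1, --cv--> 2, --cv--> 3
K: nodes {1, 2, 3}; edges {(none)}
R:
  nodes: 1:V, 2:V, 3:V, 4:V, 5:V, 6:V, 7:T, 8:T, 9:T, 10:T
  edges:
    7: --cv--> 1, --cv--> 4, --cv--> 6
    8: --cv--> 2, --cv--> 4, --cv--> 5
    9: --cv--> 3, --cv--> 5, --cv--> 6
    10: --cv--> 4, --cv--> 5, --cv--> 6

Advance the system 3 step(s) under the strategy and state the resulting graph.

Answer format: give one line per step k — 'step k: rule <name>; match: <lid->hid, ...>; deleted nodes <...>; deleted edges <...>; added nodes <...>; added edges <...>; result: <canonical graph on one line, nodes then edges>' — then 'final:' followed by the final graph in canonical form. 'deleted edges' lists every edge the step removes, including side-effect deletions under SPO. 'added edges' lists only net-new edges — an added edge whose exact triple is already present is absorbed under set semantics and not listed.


step 1: rule r1; match: 0->8, 1->4, 2->5, 3->6; deleted nodes 8; deleted edges (8,4,cv); (8,5,cv); (8,5,cvk); (8,6,cv); added nodes 10, 11, 12, 13, 14, 15, 16; added edges (13,4,cv); (13,10,cv); (13,12,cv); (14,5,cv); (14,10,cv); (14,11,cv); (15,6,cv); (15,11,cv); (15,12,cv); (16,10,cv); (16,11,cv); (16,12,cv); result: nodes: 0:V, 1:V, 4:V, 5:V, 6:V, 7:V, 9:T, 10:V, 11:V, 12:V, 13:T, 14:T, 15:T, 16:T edges: (9,0,cv); (9,1,cv); (9,5,cvk); (9,7,cv); (13,4,cv); (13,10,cv); (13,12,cv); (14,5,cv); (14,10,cv); (14,11,cv); (15,6,cv); (15,11,cv); (15,12,cv); (16,10,cv); (16,11,cv); (16,12,cv)
step 2: rule r1; match: 0->9, 1->0, 2->1, 3->7; deleted nodes 9; deleted edges (9,0,cv); (9,1,cv); (9,5,cvk); (9,7,cv); added nodes 17, 18, 19, 20, 21, 22, 23; added edges (20,0,cv); (20,17,cv); (20,19,cv); (21,1,cv); (21,17,cv); (21,18,cv); (22,7,cv); (22,18,cv); (22,19,cv); (23,17,cv); (23,18,cv); (23,19,cv); result: nodes: 0:V, 1:V, 4:V, 5:V, 6:V, 7:V, 10:V, 11:V, 12:V, 13:T, 14:T, 15:T, 16:T, 17:V, 18:V, 19:V, 20:T, 21:T, 22:T, 23:T edges: (13,4,cv); (13,10,cv); (13,12,cv); (14,5,cv); (14,10,cv); (14,11,cv); (15,6,cv); (15,11,cv); (15,12,cv); (16,10,cv); (16,11,cv); (16,12,cv); (20,0,cv); (20,17,cv); (20,19,cv); (21,1,cv); (21,17,cv); (21,18,cv); (22,7,cv); (22,18,cv); (22,19,cv); (23,17,cv); (23,18,cv); (23,19,cv)
step 3: rule r1; match: 0->13, 1->4, 2->10, 3->12; deleted nodes 13; deleted edges (13,4,cv); (13,10,cv); (13,12,cv); added nodes 24, 25, 26, 27, 28, 29, 30; added edges (27,4,cv); (27,24,cv); (27,26,cv); (28,10,cv); (28,24,cv); (28,25,cv); (29,12,cv); (29,25,cv); (29,26,cv); (30,24,cv); (30,25,cv); (30,26,cv); result: nodes: 0:V, 1:V, 4:V, 5:V, 6:V, 7:V, 10:V, 11:V, 12:V, 14:T, 15:T, 16:T, 17:V, 18:V, 19:V, 20:T, 21:T, 22:T, 23:T, 24:V, 25:V, 26:V, 27:T, 28:T, 29:T, 30:T edges: (14,5,cv); (14,10,cv); (14,11,cv); (15,6,cv); (15,11,cv); (15,12,cv); (16,10,cv); (16,11,cv); (16,12,cv); (20,0,cv); (20,17,cv); (20,19,cv); (21,1,cv); (21,17,cv); (21,18,cv); (22,7,cv); (22,18,cv); (22,19,cv); (23,17,cv); (23,18,cv); (23,19,cv); (27,4,cv); (27,24,cv); (27,26,cv); (28,10,cv); (28,24,cv); (28,25,cv); (29,12,cv); (29,25,cv); (29,26,cv); (30,24,cv); (30,25,cv); (30,26,cv)
final:
nodes: 0:V, 1:V, 4:V, 5:V, 6:V, 7:V, 10:V, 11:V, 12:V, 14:T, 15:T, 16:T, 17:V, 18:V, 19:V, 20:T, 21:T, 22:T, 23:T, 24:V, 25:V, 26:V, 27:T, 28:T, 29:T, 30:T
edges: (14,5,cv); (14,10,cv); (14,11,cv); (15,6,cv); (15,11,cv); (15,12,cv); (16,10,cv); (16,11,cv); (16,12,cv); (20,0,cv); (20,17,cv); (20,19,cv); (21,1,cv); (21,17,cv); (21,18,cv); (22,7,cv); (22,18,cv); (22,19,cv); (23,17,cv); (23,18,cv); (23,19,cv); (27,4,cv); (27,24,cv); (27,26,cv); (28,10,cv); (28,24,cv); (28,25,cv); (29,12,cv); (29,25,cv); (29,26,cv); (30,24,cv); (30,25,cv); (30,26,cv)


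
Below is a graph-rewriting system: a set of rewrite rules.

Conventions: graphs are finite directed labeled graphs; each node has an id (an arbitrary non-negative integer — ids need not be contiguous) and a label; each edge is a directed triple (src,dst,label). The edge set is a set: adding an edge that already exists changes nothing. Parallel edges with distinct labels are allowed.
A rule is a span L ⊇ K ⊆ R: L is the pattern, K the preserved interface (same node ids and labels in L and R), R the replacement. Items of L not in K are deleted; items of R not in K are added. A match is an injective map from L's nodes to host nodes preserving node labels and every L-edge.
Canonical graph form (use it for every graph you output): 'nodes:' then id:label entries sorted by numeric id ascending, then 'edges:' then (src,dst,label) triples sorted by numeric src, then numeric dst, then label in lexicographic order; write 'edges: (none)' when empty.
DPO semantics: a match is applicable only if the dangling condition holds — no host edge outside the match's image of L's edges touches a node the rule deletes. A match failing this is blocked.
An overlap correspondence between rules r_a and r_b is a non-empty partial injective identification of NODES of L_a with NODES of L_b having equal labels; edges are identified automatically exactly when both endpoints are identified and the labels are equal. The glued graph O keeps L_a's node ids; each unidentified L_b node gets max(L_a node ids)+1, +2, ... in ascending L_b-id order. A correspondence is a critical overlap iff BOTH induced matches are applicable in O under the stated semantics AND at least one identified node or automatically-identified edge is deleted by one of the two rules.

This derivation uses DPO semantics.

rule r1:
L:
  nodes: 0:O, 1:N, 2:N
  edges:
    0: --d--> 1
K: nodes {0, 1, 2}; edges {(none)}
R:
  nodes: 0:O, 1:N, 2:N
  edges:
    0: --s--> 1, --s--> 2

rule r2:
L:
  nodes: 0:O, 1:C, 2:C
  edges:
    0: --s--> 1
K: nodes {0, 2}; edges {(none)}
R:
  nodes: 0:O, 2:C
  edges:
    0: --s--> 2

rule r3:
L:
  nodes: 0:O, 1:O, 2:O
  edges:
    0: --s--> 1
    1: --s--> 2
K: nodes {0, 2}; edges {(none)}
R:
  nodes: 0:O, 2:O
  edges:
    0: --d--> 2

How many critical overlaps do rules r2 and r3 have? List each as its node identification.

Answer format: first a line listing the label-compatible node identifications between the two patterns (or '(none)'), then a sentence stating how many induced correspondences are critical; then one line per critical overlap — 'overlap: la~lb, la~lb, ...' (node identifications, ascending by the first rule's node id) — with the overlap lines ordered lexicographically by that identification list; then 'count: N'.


label-compatible node identifications between L(r2) and L(r3): 0~0, 0~1, 0~2
0 of the induced correspondences are critical overlaps of r2 and r3.
count: 0


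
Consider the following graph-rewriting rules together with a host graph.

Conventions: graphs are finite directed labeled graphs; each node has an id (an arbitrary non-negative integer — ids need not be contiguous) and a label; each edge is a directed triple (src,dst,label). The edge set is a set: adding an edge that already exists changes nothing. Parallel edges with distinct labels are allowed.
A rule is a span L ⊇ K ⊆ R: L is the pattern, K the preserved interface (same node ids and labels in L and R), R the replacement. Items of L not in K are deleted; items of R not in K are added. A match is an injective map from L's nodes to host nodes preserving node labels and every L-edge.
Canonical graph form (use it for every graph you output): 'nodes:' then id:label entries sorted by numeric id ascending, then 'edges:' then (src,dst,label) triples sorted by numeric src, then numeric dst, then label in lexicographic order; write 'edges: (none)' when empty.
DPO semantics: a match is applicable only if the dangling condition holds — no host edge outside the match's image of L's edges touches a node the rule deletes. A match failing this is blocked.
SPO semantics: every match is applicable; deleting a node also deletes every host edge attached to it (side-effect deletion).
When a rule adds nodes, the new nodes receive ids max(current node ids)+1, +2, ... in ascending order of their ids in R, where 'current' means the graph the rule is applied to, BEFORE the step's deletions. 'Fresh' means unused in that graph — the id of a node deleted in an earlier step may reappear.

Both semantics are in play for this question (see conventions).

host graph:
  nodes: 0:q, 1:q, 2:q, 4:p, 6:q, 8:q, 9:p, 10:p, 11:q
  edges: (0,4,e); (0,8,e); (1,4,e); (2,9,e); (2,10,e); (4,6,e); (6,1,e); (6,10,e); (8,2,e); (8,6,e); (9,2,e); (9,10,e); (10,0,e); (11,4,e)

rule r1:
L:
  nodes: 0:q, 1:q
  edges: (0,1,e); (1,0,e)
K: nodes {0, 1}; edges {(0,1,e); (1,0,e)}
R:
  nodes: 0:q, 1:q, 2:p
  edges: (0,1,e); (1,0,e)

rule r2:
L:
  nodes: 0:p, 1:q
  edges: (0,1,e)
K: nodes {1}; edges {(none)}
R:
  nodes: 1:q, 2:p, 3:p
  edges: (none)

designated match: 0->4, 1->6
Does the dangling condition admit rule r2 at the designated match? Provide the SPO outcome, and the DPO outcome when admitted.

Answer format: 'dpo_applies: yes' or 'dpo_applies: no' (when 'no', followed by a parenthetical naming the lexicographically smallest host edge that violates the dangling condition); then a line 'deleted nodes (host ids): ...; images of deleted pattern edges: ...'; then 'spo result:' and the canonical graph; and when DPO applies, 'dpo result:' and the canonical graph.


dpo_applies: no
(the rule deletes node 4, which keeps host edge (0,4,e) outside the match image — the dangling condition fails, DPO blocks; SPO proceeds and side-deletes such edges)
deleted nodes (host ids): 4; images of deleted pattern edges: (4,6,e)
spo result:
nodes: 0:q, 1:q, 2:q, 6:q, 8:q, 9:p, 10:p, 11:q, 12:p, 13:p
edges: (0,8,e); (2,9,e); (2,10,e); (6,1,e); (6,10,e); (8,2,e); (8,6,e); (9,2,e); (9,10,e); (10,0,e)


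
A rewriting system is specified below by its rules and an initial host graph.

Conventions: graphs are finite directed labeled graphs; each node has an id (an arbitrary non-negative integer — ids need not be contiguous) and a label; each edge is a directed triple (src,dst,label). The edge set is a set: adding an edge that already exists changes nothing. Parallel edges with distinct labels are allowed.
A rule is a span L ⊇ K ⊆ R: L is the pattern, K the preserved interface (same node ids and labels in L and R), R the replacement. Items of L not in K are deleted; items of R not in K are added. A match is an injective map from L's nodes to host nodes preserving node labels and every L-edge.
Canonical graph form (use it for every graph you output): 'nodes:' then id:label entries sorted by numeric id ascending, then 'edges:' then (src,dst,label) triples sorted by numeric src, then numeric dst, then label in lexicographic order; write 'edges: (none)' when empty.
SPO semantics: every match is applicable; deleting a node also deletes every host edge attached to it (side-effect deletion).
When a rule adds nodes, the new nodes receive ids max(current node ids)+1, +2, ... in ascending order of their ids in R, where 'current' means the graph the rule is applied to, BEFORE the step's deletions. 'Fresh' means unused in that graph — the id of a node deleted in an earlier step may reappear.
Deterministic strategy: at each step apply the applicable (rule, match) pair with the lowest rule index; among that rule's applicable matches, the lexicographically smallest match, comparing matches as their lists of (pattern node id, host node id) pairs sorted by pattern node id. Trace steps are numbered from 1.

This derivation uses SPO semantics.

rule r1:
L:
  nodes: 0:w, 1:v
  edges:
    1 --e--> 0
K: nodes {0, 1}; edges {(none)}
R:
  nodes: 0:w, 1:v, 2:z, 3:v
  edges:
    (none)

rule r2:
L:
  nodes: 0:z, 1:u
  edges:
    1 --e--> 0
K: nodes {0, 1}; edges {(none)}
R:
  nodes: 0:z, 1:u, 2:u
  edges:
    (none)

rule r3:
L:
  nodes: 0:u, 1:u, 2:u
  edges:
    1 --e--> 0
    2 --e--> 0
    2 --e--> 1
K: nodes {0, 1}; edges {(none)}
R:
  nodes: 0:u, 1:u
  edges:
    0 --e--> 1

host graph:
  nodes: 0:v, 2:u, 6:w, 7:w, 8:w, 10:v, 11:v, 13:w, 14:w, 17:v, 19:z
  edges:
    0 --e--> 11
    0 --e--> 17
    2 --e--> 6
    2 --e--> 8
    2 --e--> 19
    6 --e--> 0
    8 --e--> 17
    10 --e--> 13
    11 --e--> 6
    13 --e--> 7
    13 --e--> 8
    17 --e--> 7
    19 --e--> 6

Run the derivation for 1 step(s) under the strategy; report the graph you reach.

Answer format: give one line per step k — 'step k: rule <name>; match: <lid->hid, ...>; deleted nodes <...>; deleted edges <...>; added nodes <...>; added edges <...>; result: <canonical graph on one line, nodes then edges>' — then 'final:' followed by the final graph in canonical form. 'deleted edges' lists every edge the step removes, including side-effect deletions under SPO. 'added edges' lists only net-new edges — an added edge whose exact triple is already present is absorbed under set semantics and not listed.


step 1: rule r1; match: 0->6, 1->11; deleted nodes (none); deleted edges (11,6,e); added nodes 20, 21; added edges (none); result: nodes: 0:v, 2:u, 6:w, 7:w, 8:w, 10:v, 11:v, 13:w, 14:w, 17:v, 19:z, 20:z, 21:v edges: (0,11,e); (0,17,e); (2,6,e); (2,8,e); (2,19,e); (6,0,e); (8,17,e); (10,13,e); (13,7,e); (13,8,e); (17,7,e); (19,6,e)
final:
nodes: 0:v, 2:u, 6:w, 7:w, 8:w, 10:v, 11:v, 13:w, 14:w, 17:v, 19:z, 20:z, 21:v
edges: (0,11,e); (0,17,e); (2,6,e); (2,8,e); (2,19,e); (6,0,e); (8,17,e); (10,13,e); (13,7,e); (13,8,e); (17,7,e); (19,6,e)


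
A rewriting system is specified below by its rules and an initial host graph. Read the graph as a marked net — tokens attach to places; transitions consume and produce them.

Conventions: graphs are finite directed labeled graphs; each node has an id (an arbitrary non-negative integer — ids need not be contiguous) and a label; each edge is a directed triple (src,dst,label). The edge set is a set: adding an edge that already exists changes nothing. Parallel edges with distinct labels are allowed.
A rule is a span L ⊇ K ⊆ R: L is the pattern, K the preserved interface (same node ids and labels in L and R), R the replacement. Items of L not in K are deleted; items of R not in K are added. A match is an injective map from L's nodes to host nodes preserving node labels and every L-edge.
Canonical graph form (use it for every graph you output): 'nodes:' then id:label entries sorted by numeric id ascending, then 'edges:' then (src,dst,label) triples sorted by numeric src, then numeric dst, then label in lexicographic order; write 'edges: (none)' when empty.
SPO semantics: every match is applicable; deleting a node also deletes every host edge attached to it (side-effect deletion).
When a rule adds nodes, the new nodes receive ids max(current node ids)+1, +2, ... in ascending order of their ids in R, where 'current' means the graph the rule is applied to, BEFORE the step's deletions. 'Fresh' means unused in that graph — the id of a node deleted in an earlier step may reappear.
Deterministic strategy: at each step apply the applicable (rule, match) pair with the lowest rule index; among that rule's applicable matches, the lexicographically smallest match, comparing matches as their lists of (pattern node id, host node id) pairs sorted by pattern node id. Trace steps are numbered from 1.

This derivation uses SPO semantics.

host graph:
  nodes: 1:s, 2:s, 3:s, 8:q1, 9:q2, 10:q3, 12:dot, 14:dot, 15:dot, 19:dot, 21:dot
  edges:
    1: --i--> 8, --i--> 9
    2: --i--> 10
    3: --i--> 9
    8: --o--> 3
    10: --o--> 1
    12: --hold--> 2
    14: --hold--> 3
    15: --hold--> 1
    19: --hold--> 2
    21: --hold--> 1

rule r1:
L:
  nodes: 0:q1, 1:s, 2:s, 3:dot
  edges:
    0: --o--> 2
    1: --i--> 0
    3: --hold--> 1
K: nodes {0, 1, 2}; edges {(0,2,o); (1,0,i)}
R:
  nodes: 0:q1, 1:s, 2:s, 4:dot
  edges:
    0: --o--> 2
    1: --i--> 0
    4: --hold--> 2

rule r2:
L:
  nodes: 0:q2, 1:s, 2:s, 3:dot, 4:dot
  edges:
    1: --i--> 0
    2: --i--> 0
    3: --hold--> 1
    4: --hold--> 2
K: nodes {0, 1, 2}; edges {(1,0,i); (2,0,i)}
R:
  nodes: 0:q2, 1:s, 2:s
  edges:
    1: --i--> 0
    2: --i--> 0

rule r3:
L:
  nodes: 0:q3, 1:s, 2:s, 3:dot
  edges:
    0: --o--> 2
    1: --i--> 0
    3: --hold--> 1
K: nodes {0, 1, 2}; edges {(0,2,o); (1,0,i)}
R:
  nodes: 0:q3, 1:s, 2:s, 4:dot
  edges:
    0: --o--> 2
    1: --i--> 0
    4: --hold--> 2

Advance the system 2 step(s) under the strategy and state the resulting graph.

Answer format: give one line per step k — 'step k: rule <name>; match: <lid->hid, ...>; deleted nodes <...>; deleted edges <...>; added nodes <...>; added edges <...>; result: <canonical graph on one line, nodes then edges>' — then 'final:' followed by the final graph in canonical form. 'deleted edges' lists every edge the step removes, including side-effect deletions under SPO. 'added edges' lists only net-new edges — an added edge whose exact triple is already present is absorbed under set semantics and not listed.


step 1: rule r1; match: 0->8, 1->1, 2->3, 3->15; deleted nodes 15; deleted edges (15,1,hold); added nodes 22; added edges (22,3,hold); result: nodes: 1:s, 2:s, 3:s, 8:q1, 9:q2, 10:q3, 12:dot, 14:dot, 19:dot, 21:dot, 22:dot edges: (1,8,i); (1,9,i); (2,10,i); (3,9,i); (8,3,o); (10,1,o); (12,2,hold); (14,3,hold); (19,2,hold); (21,1,hold); (22,3,hold)
step 2: rule r1; match: 0->8, 1->1, 2->3, 3->21; deleted nodes 21; deleted edges (21,1,hold); added nodes 23; added edges (23,3,hold); result: nodes: 1:s, 2:s, 3:s, 8:q1, 9:q2, 10:q3, 12:dot, 14:dot, 19:dot, 22:dot, 23:dot edges: (1,8,i); (1,9,i); (2,10,i); (3,9,i); (8,3,o); (10,1,o); (12,2,hold); (14,3,hold); (19,2,hold); (22,3,hold); (23,3,hold)
final:
nodes: 1:s, 2:s, 3:s, 8:q1, 9:q2, 10:q3, 12:dot, 14:dot, 19:dot, 22:dot, 23:dot
edges: (1,8,i); (1,9,i); (2,10,i); (3,9,i); (8,3,o); (10,1,o); (12,2,hold); (14,3,hold); (19,2,hold); (22,3,hold); (23,3,hold)
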